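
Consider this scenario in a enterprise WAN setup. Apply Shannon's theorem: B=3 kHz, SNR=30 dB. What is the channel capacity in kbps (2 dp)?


Given: B = 3 kHz, SNR = 30 dB
SNR linear = 10^(30/10) = 1000
1 + SNR = 1001
log2(1001) = 9.9672262588
C = 3 * 1000 * 9.9672262588 = 29901.6788 bps
C = 29.901679 kbps -> 29.90 kbps (2 dp)

29.90


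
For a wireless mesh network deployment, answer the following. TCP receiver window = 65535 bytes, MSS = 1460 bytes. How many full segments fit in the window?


Given: RWND = 65535 bytes, MSS = 1460 bytes
Full segments = floor(RWND / MSS)
Full segments = floor(65535 / 1460)
Full segments = floor(44.887) = 44

44


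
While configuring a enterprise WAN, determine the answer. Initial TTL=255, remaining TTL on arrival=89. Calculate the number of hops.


Given: initial TTL = 255, received TTL = 89
Hops = initial TTL - received TTL
Hops = 255 - 89 = 166

166


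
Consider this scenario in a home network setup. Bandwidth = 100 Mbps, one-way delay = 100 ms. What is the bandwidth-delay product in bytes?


Given: bandwidth = 100 Mbps, delay = 100 ms
BDP in bits = 100 * 10^6 * 100 / 1000
BDP in bits = 10000000
BDP in bytes = 10000000 / 8 = 1250000

1250000


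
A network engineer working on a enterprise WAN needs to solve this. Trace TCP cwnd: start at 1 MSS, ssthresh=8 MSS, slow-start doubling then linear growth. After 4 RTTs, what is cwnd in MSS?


RTT 0: cwnd = 1 MSS (initial)
RTT 1: cwnd = 2 MSS (slow start, doubled)
RTT 2: cwnd = 4 MSS (slow start, doubled)
RTT 3: cwnd = 8 MSS (slow start, doubled)
RTT 4: cwnd = 9 MSS (congestion avoidance, +1)

9


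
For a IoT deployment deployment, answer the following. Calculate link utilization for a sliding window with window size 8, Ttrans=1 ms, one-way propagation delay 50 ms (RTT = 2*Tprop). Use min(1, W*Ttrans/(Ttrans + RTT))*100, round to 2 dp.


Given: W = 8, Ttrans = 1 ms, RTT = 100 ms (= 2 * Tprop, Tprop = 50 ms)
Cycle time = Ttrans + RTT = 1 + 100 = 101 ms (first packet sent until its ACK returns)
W * Ttrans = 8 * 1 = 8 ms of sending per cycle
W * Ttrans / (Ttrans + RTT) = 8 / 101 = 0.079208
U = min(1, 0.079208) = 0.079208
U% = 7.92%

7.92


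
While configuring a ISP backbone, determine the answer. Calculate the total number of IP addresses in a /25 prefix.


Given: CIDR prefix /25
Host bits = 32 - 25 = 7
Total addresses = 2^7 = 128

128


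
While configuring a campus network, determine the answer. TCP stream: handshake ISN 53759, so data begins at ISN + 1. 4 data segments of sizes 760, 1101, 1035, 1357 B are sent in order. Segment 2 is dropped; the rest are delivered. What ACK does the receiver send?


SYN uses sequence number 53759; first data byte = ISN + 1 = 53760.
Segment 1: SEQ = 53760, len = 760 B, covers [53760, 54519]
Segment 2: SEQ = 54520, len = 1101 B, covers [54520, 55620] [LOST]
Segment 3: SEQ = 55621, len = 1035 B, covers [55621, 56655]
Segment 4: SEQ = 56656, len = 1357 B, covers [56656, 58012]
In-order data received: bytes [53760, 54519] (segments 1..1).
Segment 2 missing -> gap begins at byte 54520; later segments buffered out of order.
Cumulative ACK = next expected in-order byte = 53760 + 760 = 54520

54520


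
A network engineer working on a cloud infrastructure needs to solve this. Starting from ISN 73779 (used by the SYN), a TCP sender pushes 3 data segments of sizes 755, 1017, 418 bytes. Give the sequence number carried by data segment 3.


The SYN occupies sequence number ISN = 73779, so the first data byte is ISN + 1 = 73780.
SEQ of data segment i = (ISN + 1) + sum of payload sizes of segments 1..i-1.
Segment 1: SEQ = 73780, payload = 755 bytes
Segment 2: SEQ = 74535, payload = 1017 bytes
Segment 3: SEQ = 75552, payload = 418 bytes
SEQ of segment 3 = 73780 + 755 + 1017 = 75552

75552


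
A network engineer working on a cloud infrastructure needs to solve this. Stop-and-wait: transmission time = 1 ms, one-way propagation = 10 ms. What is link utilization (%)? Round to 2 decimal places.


Given: Ttrans = 1 ms, Tprop = 10 ms
RTT = 2 * Tprop = 2 * 10 = 20 ms
U = Ttrans / (Ttrans + RTT)
U = 1 / (1 + 20)
U = 1 / 21 = 0.047619
U% = 4.76%

4.76


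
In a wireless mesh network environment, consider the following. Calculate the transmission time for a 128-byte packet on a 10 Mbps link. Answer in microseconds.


Given: packet = 128 bytes, bandwidth = 10 Mbps
Packet in bits = 128 * 8 = 1024 bits
Bandwidth = 10 * 10^6 = 10000000 bps
Time = 1024 / 10000000 seconds
Time in us = 1024 * 10^6 / 10000000 = 102.4

102.4


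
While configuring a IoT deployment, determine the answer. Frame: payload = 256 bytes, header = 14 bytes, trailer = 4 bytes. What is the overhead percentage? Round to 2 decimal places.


Given: payload = 256 B, header = 14 B, trailer = 4 B
Overhead bytes = header + trailer = 14 + 4 = 18
Total frame = payload + overhead = 256 + 18 = 274
Overhead % = 18 / 274 * 100 = 6.5693% -> 6.57% (2 dp)

6.57


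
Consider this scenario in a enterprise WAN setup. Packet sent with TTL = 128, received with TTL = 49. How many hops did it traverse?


Given: initial TTL = 128, received TTL = 49
Hops = initial TTL - received TTL
Hops = 128 - 49 = 79

79


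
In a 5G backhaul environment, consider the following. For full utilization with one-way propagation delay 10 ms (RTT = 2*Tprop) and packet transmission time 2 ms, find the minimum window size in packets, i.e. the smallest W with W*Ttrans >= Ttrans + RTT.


Given: Ttrans = 2 ms, RTT = 20 ms (= 2 * Tprop, Tprop = 10 ms)
Time until first ACK returns = Ttrans + RTT = 2 + 20 = 22 ms
Need W * Ttrans >= Ttrans + RTT  ->  W >= (Ttrans + RTT) / Ttrans
(Ttrans + RTT) / Ttrans = 22 / 2 = 11
W_min = ceil(11) = 11

11


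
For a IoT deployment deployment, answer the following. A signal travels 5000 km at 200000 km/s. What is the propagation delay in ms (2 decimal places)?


Given: distance = 5000 km, speed = 200000 km/s
Delay = distance / speed = 5000 / 200000 seconds
Delay in ms = 5000 * 1000 / 200000
Delay = 25.0000 ms
Rounded to 2 dp = 25.00 ms

25.00


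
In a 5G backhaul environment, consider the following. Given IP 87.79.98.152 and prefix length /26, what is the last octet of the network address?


Given: IP = 87.79.98.152, prefix = /26
Subnet mask = 255.255.255.192
Last octet of IP: 152
Last octet of mask: 192
Network last octet = 152 AND 192 = 128

128


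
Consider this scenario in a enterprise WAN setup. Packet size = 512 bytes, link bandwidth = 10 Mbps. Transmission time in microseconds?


Given: packet = 512 bytes, bandwidth = 10 Mbps
Packet in bits = 512 * 8 = 4096 bits
Bandwidth = 10 * 10^6 = 10000000 bps
Time = 4096 / 10000000 seconds
Time in us = 4096 * 10^6 / 10000000 = 409.6

409.6


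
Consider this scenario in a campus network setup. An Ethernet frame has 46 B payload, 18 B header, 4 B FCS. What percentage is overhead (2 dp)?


Given: payload = 46 B, header = 18 B, trailer = 4 B
Overhead bytes = header + trailer = 18 + 4 = 22
Total frame = payload + overhead = 46 + 22 = 68
Overhead % = 22 / 68 * 100 = 32.3529% -> 32.35% (2 dp)

32.35


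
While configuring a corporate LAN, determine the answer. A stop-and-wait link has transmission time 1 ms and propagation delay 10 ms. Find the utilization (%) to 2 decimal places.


Given: Ttrans = 1 ms, Tprop = 10 ms
RTT = 2 * Tprop = 2 * 10 = 20 ms
U = Ttrans / (Ttrans + RTT)
U = 1 / (1 + 20)
U = 1 / 21 = 0.047619
U% = 4.76%

4.76


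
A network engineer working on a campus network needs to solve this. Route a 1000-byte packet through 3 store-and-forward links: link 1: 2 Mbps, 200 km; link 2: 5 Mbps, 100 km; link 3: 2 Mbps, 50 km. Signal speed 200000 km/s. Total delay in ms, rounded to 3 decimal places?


Packet = 1000 bytes = 8000 bits. Store-and-forward: sum (t_trans + t_prop) per link.
Link 1: t_trans = 8000/(2*10^6) s = 4.0000 ms; t_prop = 200/200000 s = 1.0000 ms; subtotal = 5.0000 ms
Link 2: t_trans = 8000/(5*10^6) s = 1.6000 ms; t_prop = 100/200000 s = 0.5000 ms; subtotal = 2.1000 ms
Link 3: t_trans = 8000/(2*10^6) s = 4.0000 ms; t_prop = 50/200000 s = 0.2500 ms; subtotal = 4.2500 ms
End-to-end = 5.0000 + 2.1000 + 4.2500 = 11.3500 ms -> 11.350 ms (3 dp)

11.350


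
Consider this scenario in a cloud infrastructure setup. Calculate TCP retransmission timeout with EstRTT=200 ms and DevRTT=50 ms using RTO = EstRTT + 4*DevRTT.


Given: EstRTT = 200 ms, DevRTT = 50 ms
Timeout = EstRTT + 4 * DevRTT
4 * DevRTT = 4 * 50 = 200
Timeout = 200 + 200 = 400 ms

400


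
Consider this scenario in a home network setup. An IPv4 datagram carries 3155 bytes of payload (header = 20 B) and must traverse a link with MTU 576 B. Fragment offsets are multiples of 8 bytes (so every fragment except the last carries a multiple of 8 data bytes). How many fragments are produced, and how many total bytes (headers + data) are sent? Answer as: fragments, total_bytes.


Max data per non-final fragment = floor((MTU - header)/8)*8 = floor((576 - 20)/8)*8 = floor(556/8)*8 = 552 B
Final fragment needs no 8-byte alignment: it can carry up to MTU - header = 556 B
Non-final fragments needed = ceil((payload - 556) / 552) = ceil(2599/552) = ceil(4.7083) = 5
Number of fragments = 5 + 1 = 6
Fragment sizes (data): 5 * 552 B + 395 B (last, 395 <= 556 OK)
Total bytes sent = payload + n_frags * header = 3155 + 6*20 = 3155 + 120 = 3275 B

6, 3275


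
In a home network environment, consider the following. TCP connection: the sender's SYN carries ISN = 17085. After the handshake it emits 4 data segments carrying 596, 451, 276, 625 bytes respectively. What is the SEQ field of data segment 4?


The SYN occupies sequence number ISN = 17085, so the first data byte is ISN + 1 = 17086.
SEQ of data segment i = (ISN + 1) + sum of payload sizes of segments 1..i-1.
Segment 1: SEQ = 17086, payload = 596 bytes
Segment 2: SEQ = 17682, payload = 451 bytes
Segment 3: SEQ = 18133, payload = 276 bytes
Segment 4: SEQ = 18409, payload = 625 bytes
SEQ of segment 4 = 17086 + 596 + 451 + 276 = 18409

18409


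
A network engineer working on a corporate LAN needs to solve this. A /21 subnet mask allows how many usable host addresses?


Given: subnet mask /21
Host bits = 32 - 21 = 11
Total addresses = 2^11 = 2048
Usable hosts = 2048 - 2 (network + broadcast) = 2046

2046


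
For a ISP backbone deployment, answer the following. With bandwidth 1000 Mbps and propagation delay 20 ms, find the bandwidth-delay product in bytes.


Given: bandwidth = 1000 Mbps, delay = 20 ms
BDP in bits = 1000 * 10^6 * 20 / 1000
BDP in bits = 20000000
BDP in bytes = 20000000 / 8 = 2500000

2500000


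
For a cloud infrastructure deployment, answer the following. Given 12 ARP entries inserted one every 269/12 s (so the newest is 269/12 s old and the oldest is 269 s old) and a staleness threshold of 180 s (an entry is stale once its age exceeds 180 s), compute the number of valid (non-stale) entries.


Ages are k * 269/12 s for k = 1..12 (spacing = 22.4167 s).
Entry k is valid iff k * 269/12 <= 180 iff k <= 12 * 180 / 269 = 8.0297
n_valid = floor(8.0297) = 8
(n_stale = 12 - 8 = 4)

8


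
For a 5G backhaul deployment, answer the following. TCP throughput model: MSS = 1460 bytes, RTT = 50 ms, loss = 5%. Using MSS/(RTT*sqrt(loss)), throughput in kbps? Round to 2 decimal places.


Given: MSS = 1460 bytes, RTT = 50 ms, loss = 5%
RTT in seconds = 50 / 1000 = 0.05
Loss rate = 5% = 0.05
sqrt(loss) = sqrt(0.05) = 0.223606797750
Throughput (bytes/s) = 1460 / (0.05 * 0.223606797750) = 130586.3699
Throughput (kbps) = 130586.3699 * 8 / 1000 = 1044.690959 -> 1044.69 kbps (2 dp)

1044.69


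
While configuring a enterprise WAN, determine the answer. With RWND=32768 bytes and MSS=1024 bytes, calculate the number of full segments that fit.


Given: RWND = 32768 bytes, MSS = 1024 bytes
Full segments = floor(RWND / MSS)
Full segments = floor(32768 / 1024)
Full segments = floor(32.0) = 32

32


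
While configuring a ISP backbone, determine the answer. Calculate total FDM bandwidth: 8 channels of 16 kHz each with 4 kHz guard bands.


Given: 8 channels, 16 kHz each, guard = 4 kHz
Channel bandwidth = 8 * 16 = 128 kHz
Guard bands = 7 gaps * 4 kHz = 28 kHz
Total = 128 + 28 = 156 kHz

156


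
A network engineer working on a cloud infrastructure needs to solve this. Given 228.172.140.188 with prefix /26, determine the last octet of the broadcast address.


Given: IP = 228.172.140.188, prefix = /26
Host bits = 32 - 26 = 6
Network last octet = 188 AND mask = 128
Host part size = 2^6 - 1 = 63
Broadcast last octet = 128 OR 63 = 191

191


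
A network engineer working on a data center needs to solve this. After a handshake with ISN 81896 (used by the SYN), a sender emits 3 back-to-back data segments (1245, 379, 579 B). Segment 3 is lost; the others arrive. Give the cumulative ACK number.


SYN uses sequence number 81896; first data byte = ISN + 1 = 81897.
Segment 1: SEQ = 81897, len = 1245 B, covers [81897, 83141]
Segment 2: SEQ = 83142, len = 379 B, covers [83142, 83520]
Segment 3: SEQ = 83521, len = 579 B, covers [83521, 84099] [LOST]
In-order data received: bytes [81897, 83520] (segments 1..2).
Segment 3 missing -> gap begins at byte 83521.
Cumulative ACK = next expected in-order byte = 81897 + 1245 + 379 = 83521

83521


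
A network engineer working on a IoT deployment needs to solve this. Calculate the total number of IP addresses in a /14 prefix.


Given: CIDR prefix /14
Host bits = 32 - 14 = 18
Total addresses = 2^18 = 262144

262144


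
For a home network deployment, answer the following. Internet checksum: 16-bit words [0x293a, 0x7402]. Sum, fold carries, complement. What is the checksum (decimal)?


Given words: [0x293a, 0x7402]
Step 1: Sum all words
Raw sum = 10554 + 29698 = 40252
One's complement = ~40252 & 0xFFFF = 25283

25283


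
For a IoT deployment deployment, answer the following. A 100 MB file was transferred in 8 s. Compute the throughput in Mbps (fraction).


Given: file = 100 MB, time = 8 s
File in Mb = 100 * 8 = 800 Mb
Throughput = 800 / 8 Mbps
Throughput = 100 Mbps

100


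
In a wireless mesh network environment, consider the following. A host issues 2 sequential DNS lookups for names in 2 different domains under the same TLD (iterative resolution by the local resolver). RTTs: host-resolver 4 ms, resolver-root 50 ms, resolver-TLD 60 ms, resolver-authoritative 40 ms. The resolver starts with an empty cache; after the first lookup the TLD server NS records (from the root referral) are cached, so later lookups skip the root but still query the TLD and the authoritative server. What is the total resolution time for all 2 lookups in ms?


Lookup 1 (cold cache): local + root + TLD + auth = 4 + 50 + 60 + 40 = 154 ms
Lookups 2..2 (TLD NS cached -> skip root; new domain -> still ask TLD and auth): local + TLD + auth = 4 + 60 + 40 = 104 ms each
Remaining 1 lookups: 1 * 104 = 104 ms
Total = 154 + 104 = 258 ms

258


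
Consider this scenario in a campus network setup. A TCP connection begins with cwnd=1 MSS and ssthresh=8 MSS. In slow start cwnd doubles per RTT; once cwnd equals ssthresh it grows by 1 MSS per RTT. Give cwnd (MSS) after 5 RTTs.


RTT 0: cwnd = 1 MSS (initial)
RTT 1: cwnd = 2 MSS (slow start, doubled)
RTT 2: cwnd = 4 MSS (slow start, doubled)
RTT 3: cwnd = 8 MSS (slow start, doubled)
RTT 4: cwnd = 9 MSS (congestion avoidance, +1)
RTT 5: cwnd = 10 MSS (congestion avoidance, +1)

10


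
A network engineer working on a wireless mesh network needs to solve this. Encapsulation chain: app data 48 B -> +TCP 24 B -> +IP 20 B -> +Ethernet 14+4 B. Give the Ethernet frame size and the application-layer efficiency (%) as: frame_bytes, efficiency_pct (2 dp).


TCP segment = 48 + 24 = 72 B
IP packet = 72 + 20 = 92 B
Ethernet frame = 92 + 14 + 4 = 110 B
Efficiency = app / frame = 48 / 110 = 0.436364 = 43.6364% -> 43.64% (2 dp)

110, 43.64


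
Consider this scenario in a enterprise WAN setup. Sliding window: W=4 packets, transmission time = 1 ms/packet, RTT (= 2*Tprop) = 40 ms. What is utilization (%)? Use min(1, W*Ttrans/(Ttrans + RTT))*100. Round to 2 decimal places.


Given: W = 4, Ttrans = 1 ms, RTT = 40 ms (= 2 * Tprop, Tprop = 20 ms)
Cycle time = Ttrans + RTT = 1 + 40 = 41 ms (first packet sent until its ACK returns)
W * Ttrans = 4 * 1 = 4 ms of sending per cycle
W * Ttrans / (Ttrans + RTT) = 4 / 41 = 0.097561
U = min(1, 0.097561) = 0.097561
U% = 9.76%

9.76


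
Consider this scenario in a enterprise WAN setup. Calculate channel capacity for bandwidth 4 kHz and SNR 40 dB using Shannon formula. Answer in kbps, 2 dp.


Given: B = 4 kHz, SNR = 40 dB
SNR linear = 10^(40/10) = 10000
1 + SNR = 10001
log2(10001) = 13.2878566418
C = 4 * 1000 * 13.2878566418 = 53151.4266 bps
C = 53.151427 kbps -> 53.15 kbps (2 dp)

53.15


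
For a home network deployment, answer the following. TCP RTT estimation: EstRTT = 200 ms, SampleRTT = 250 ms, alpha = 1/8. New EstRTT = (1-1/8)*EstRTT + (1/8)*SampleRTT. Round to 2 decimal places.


Given: EstRTT = 200 ms, SampleRTT = 250 ms, alpha = 1/8
New EstRTT = (1 - alpha) * EstRTT + alpha * SampleRTT
(7/8) * 200 = 175
(1/8) * 250 = 31.25
New EstRTT = 175 + 31.25 = 206.25 ms -> 206.25 ms (2 dp)

206.25


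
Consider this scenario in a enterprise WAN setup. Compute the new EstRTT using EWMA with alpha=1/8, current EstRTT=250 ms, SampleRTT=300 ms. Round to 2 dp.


Given: EstRTT = 250 ms, SampleRTT = 300 ms, alpha = 1/8
New EstRTT = (1 - alpha) * EstRTT + alpha * SampleRTT
(7/8) * 250 = 218.75
(1/8) * 300 = 37.5
New EstRTT = 218.75 + 37.5 = 256.25 ms -> 256.25 ms (2 dp)

256.25


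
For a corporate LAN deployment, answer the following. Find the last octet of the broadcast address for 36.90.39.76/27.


Given: IP = 36.90.39.76, prefix = /27
Host bits = 32 - 27 = 5
Network last octet = 76 AND mask = 64
Host part size = 2^5 - 1 = 31
Broadcast last octet = 64 OR 31 = 95

95


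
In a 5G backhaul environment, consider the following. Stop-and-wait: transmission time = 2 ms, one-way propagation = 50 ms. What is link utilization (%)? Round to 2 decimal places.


Given: Ttrans = 2 ms, Tprop = 50 ms
RTT = 2 * Tprop = 2 * 50 = 100 ms
U = Ttrans / (Ttrans + RTT)
U = 2 / (2 + 100)
U = 2 / 102 = 0.019608
U% = 1.96%

1.96


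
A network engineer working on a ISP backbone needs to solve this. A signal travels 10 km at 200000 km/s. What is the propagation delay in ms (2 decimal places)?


Given: distance = 10 km, speed = 200000 km/s
Delay = distance / speed = 10 / 200000 seconds
Delay in ms = 10 * 1000 / 200000
Delay = 0.0500 ms
Rounded to 2 dp = 0.05 ms

0.05


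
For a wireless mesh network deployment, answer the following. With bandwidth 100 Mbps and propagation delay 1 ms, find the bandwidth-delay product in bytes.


Given: bandwidth = 100 Mbps, delay = 1 ms
BDP in bits = 100 * 10^6 * 1 / 1000
BDP in bits = 100000
BDP in bytes = 100000 / 8 = 12500

12500


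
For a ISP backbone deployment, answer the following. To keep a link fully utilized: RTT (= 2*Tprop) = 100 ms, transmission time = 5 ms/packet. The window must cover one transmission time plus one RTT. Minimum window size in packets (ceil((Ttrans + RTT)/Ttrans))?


Given: Ttrans = 5 ms, RTT = 100 ms (= 2 * Tprop, Tprop = 50 ms)
Time until first ACK returns = Ttrans + RTT = 5 + 100 = 105 ms
Need W * Ttrans >= Ttrans + RTT  ->  W >= (Ttrans + RTT) / Ttrans
(Ttrans + RTT) / Ttrans = 105 / 5 = 21
W_min = ceil(21) = 21

21


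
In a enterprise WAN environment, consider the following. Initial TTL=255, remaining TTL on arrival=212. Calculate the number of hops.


Given: initial TTL = 255, received TTL = 212
Hops = initial TTL - received TTL
Hops = 255 - 212 = 43

43


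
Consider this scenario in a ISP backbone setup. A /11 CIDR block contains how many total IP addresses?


Given: CIDR prefix /11
Host bits = 32 - 11 = 21
Total addresses = 2^21 = 2097152

2097152


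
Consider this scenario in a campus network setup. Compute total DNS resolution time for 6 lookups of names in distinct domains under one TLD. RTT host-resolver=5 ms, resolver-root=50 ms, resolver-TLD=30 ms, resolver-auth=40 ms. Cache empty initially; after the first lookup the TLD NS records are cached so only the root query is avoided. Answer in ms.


Lookup 1 (cold cache): local + root + TLD + auth = 5 + 50 + 30 + 40 = 125 ms
Lookups 2..6 (TLD NS cached -> skip root; new domain -> still ask TLD and auth): local + TLD + auth = 5 + 30 + 40 = 75 ms each
Remaining 5 lookups: 5 * 75 = 375 ms
Total = 125 + 375 = 500 ms

500


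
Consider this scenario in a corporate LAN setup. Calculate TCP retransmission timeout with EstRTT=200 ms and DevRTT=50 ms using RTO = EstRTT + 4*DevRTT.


Given: EstRTT = 200 ms, DevRTT = 50 ms
Timeout = EstRTT + 4 * DevRTT
4 * DevRTT = 4 * 50 = 200
Timeout = 200 + 200 = 400 ms

400


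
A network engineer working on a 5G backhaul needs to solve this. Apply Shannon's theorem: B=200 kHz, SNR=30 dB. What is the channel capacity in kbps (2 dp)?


Given: B = 200 kHz, SNR = 30 dB
SNR linear = 10^(30/10) = 1000
1 + SNR = 1001
log2(1001) = 9.9672262588
C = 200 * 1000 * 9.9672262588 = 1993445.2518 bps
C = 1993.445252 kbps -> 1993.45 kbps (2 dp)

1993.45


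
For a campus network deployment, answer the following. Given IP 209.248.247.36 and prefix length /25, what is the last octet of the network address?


Given: IP = 209.248.247.36, prefix = /25
Subnet mask = 255.255.255.128
Last octet of IP: 36
Last octet of mask: 128
Network last octet = 36 AND 128 = 0

0


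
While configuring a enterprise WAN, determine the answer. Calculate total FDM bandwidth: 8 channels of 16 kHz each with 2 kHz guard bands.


Given: 8 channels, 16 kHz each, guard = 2 kHz
Channel bandwidth = 8 * 16 = 128 kHz
Guard bands = 7 gaps * 2 kHz = 14 kHz
Total = 128 + 14 = 142 kHz

142


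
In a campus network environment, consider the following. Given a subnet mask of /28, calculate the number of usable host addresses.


Given: subnet mask /28
Host bits = 32 - 28 = 4
Total addresses = 2^4 = 16
Usable hosts = 16 - 2 (network + broadcast) = 14

14


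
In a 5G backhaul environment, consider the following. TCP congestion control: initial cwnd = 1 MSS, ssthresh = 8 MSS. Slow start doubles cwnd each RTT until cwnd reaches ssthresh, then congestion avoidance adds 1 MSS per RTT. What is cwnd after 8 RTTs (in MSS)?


RTT 0: cwnd = 1 MSS (initial)
RTT 1: cwnd = 2 MSS (slow start, doubled)
RTT 2: cwnd = 4 MSS (slow start, doubled)
RTT 3: cwnd = 8 MSS (slow start, doubled)
RTT 4: cwnd = 9 MSS (congestion avoidance, +1)
RTT 5: cwnd = 10 MSS (congestion avoidance, +1)
RTT 6: cwnd = 11 MSS (congestion avoidance, +1)
RTT 7: cwnd = 12 MSS (congestion avoidance, +1)
RTT 8: cwnd = 13 MSS (congestion avoidance, +1)

13


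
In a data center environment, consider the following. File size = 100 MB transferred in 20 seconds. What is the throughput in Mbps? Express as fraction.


Given: file = 100 MB, time = 20 s
File in Mb = 100 * 8 = 800 Mb
Throughput = 800 / 20 Mbps
Throughput = 40 Mbps

40


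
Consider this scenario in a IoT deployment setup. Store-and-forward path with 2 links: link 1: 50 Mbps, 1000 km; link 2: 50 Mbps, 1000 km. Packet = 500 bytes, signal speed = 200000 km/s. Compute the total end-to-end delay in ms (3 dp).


Packet = 500 bytes = 4000 bits. Store-and-forward: sum (t_trans + t_prop) per link.
Link 1: t_trans = 4000/(50*10^6) s = 0.0800 ms; t_prop = 1000/200000 s = 5.0000 ms; subtotal = 5.0800 ms
Link 2: t_trans = 4000/(50*10^6) s = 0.0800 ms; t_prop = 1000/200000 s = 5.0000 ms; subtotal = 5.0800 ms
End-to-end = 5.0800 + 5.0800 = 10.1600 ms -> 10.160 ms (3 dp)

10.160


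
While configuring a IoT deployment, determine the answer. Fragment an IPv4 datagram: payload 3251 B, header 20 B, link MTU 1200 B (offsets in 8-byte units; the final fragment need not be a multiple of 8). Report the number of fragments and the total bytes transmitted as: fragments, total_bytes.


Max data per non-final fragment = floor((MTU - header)/8)*8 = floor((1200 - 20)/8)*8 = floor(1180/8)*8 = 1176 B
Final fragment needs no 8-byte alignment: it can carry up to MTU - header = 1180 B
Non-final fragments needed = ceil((payload - 1180) / 1176) = ceil(2071/1176) = ceil(1.7611) = 2
Number of fragments = 2 + 1 = 3
Fragment sizes (data): 2 * 1176 B + 899 B (last, 899 <= 1180 OK)
Total bytes sent = payload + n_frags * header = 3251 + 3*20 = 3251 + 60 = 3311 B

3, 3311


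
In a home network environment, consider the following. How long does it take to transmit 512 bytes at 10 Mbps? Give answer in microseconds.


Given: packet = 512 bytes, bandwidth = 10 Mbps
Packet in bits = 512 * 8 = 4096 bits
Bandwidth = 10 * 10^6 = 10000000 bps
Time = 4096 / 10000000 seconds
Time in us = 4096 * 10^6 / 10000000 = 409.6

409.6


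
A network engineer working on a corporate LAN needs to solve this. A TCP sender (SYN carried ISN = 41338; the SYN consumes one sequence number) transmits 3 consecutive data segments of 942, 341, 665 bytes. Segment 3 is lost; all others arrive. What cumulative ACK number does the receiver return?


SYN uses sequence number 41338; first data byte = ISN + 1 = 41339.
Segment 1: SEQ = 41339, len = 942 B, covers [41339, 42280]
Segment 2: SEQ = 42281, len = 341 B, covers [42281, 42621]
Segment 3: SEQ = 42622, len = 665 B, covers [42622, 43286] [LOST]
In-order data received: bytes [41339, 42621] (segments 1..2).
Segment 3 missing -> gap begins at byte 42622.
Cumulative ACK = next expected in-order byte = 41339 + 942 + 341 = 42622

42622


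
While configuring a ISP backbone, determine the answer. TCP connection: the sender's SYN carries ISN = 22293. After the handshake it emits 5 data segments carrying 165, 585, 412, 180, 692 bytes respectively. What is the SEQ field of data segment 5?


The SYN occupies sequence number ISN = 22293, so the first data byte is ISN + 1 = 22294.
SEQ of data segment i = (ISN + 1) + sum of payload sizes of segments 1..i-1.
Segment 1: SEQ = 22294, payload = 165 bytes
Segment 2: SEQ = 22459, payload = 585 bytes
Segment 3: SEQ = 23044, payload = 412 bytes
Segment 4: SEQ = 23456, payload = 180 bytes
Segment 5: SEQ = 23636, payload = 692 bytes
SEQ of segment 5 = 22294 + 165 + 585 + 412 + 180 = 23636

23636


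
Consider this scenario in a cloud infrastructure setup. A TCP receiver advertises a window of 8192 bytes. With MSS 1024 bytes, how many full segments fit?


Given: RWND = 8192 bytes, MSS = 1024 bytes
Full segments = floor(RWND / MSS)
Full segments = floor(8192 / 1024)
Full segments = floor(8.0) = 8

8


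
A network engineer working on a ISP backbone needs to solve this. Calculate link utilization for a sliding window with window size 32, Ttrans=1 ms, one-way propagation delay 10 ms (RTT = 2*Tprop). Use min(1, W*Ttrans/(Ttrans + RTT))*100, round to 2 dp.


Given: W = 32, Ttrans = 1 ms, RTT = 20 ms (= 2 * Tprop, Tprop = 10 ms)
Cycle time = Ttrans + RTT = 1 + 20 = 21 ms (first packet sent until its ACK returns)
W * Ttrans = 32 * 1 = 32 ms of sending per cycle
W * Ttrans / (Ttrans + RTT) = 32 / 21 = 1.523810
U = min(1, 1.523810) = 1.000000
U% = 100.00%

100.00


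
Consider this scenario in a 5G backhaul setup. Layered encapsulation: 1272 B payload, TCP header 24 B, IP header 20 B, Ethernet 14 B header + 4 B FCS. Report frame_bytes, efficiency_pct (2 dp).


TCP segment = 1272 + 24 = 1296 B
IP packet = 1296 + 20 = 1316 B
Ethernet frame = 1316 + 14 + 4 = 1334 B
Efficiency = app / frame = 1272 / 1334 = 0.953523 = 95.3523% -> 95.35% (2 dp)

1334, 95.35


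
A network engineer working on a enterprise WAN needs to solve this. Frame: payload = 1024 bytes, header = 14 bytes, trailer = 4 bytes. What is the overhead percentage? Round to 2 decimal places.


Given: payload = 1024 B, header = 14 B, trailer = 4 B
Overhead bytes = header + trailer = 14 + 4 = 18
Total frame = payload + overhead = 1024 + 18 = 1042
Overhead % = 18 / 1042 * 100 = 1.7274% -> 1.73% (2 dp)

1.73


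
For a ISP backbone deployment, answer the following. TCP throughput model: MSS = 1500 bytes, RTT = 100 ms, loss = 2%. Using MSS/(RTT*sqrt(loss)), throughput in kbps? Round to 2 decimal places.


Given: MSS = 1500 bytes, RTT = 100 ms, loss = 2%
RTT in seconds = 100 / 1000 = 0.1
Loss rate = 2% = 0.02
sqrt(loss) = sqrt(0.02) = 0.141421356237
Throughput (bytes/s) = 1500 / (0.1 * 0.141421356237) = 106066.0172
Throughput (kbps) = 106066.0172 * 8 / 1000 = 848.528137 -> 848.53 kbps (2 dp)

848.53


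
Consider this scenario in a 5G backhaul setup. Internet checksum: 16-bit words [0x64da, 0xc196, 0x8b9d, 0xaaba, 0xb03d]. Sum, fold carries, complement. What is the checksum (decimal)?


Given words: [0x64da, 0xc196, 0x8b9d, 0xaaba, 0xb03d]
Step 1: Sum all words
Raw sum = 25818 + 49558 + 35741 + 43706 + 45117 = 199940
Step 2: Fold carry: (3332 + 3) = 3335
One's complement = ~3335 & 0xFFFF = 62200

62200


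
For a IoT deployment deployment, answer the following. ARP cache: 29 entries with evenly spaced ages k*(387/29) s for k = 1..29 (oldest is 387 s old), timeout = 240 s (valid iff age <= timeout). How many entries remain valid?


Ages are k * 387/29 s for k = 1..29 (spacing = 13.3448 s).
Entry k is valid iff k * 387/29 <= 240 iff k <= 29 * 240 / 387 = 17.9845
n_valid = floor(17.9845) = 17
(n_stale = 29 - 17 = 12)

17


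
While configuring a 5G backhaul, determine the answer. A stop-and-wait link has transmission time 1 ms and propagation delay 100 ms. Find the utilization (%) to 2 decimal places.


Given: Ttrans = 1 ms, Tprop = 100 ms
RTT = 2 * Tprop = 2 * 100 = 200 ms
U = Ttrans / (Ttrans + RTT)
U = 1 / (1 + 200)
U = 1 / 201 = 0.004975
U% = 0.50%

0.50


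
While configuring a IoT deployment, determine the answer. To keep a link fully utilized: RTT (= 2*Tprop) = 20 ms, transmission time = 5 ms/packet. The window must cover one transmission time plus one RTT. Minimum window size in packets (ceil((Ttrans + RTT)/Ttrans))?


Given: Ttrans = 5 ms, RTT = 20 ms (= 2 * Tprop, Tprop = 10 ms)
Time until first ACK returns = Ttrans + RTT = 5 + 20 = 25 ms
Need W * Ttrans >= Ttrans + RTT  ->  W >= (Ttrans + RTT) / Ttrans
(Ttrans + RTT) / Ttrans = 25 / 5 = 5
W_min = ceil(5) = 5

5


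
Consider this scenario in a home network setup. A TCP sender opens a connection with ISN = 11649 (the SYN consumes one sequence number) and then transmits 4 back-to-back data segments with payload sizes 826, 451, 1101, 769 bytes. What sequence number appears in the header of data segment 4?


The SYN occupies sequence number ISN = 11649, so the first data byte is ISN + 1 = 11650.
SEQ of data segment i = (ISN + 1) + sum of payload sizes of segments 1..i-1.
Segment 1: SEQ = 11650, payload = 826 bytes
Segment 2: SEQ = 12476, payload = 451 bytes
Segment 3: SEQ = 12927, payload = 1101 bytes
Segment 4: SEQ = 14028, payload = 769 bytes
SEQ of segment 4 = 11650 + 826 + 451 + 1101 = 14028

14028


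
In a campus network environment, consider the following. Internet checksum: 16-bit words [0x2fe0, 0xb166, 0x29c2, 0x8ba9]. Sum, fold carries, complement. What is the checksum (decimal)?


Given words: [0x2fe0, 0xb166, 0x29c2, 0x8ba9]
Step 1: Sum all words
Raw sum = 12256 + 45414 + 10690 + 35753 = 104113
Step 2: Fold carry: (38577 + 1) = 38578
One's complement = ~38578 & 0xFFFF = 26957

26957


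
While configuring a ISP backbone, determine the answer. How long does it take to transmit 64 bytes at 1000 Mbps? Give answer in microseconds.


Given: packet = 64 bytes, bandwidth = 1000 Mbps
Packet in bits = 64 * 8 = 512 bits
Bandwidth = 1000 * 10^6 = 1000000000 bps
Time = 512 / 1000000000 seconds
Time in us = 512 * 10^6 / 1000000000 = 0.512

0.512


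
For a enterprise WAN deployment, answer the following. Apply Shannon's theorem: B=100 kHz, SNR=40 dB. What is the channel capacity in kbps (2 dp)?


Given: B = 100 kHz, SNR = 40 dB
SNR linear = 10^(40/10) = 10000
1 + SNR = 10001
log2(10001) = 13.2878566418
C = 100 * 1000 * 13.2878566418 = 1328785.6642 bps
C = 1328.785664 kbps -> 1328.79 kbps (2 dp)

1328.79


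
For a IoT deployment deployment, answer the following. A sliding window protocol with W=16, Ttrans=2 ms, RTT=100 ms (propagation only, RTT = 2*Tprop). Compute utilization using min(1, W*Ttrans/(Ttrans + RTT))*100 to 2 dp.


Given: W = 16, Ttrans = 2 ms, RTT = 100 ms (= 2 * Tprop, Tprop = 50 ms)
Cycle time = Ttrans + RTT = 2 + 100 = 102 ms (first packet sent until its ACK returns)
W * Ttrans = 16 * 2 = 32 ms of sending per cycle
W * Ttrans / (Ttrans + RTT) = 32 / 102 = 0.313725
U = min(1, 0.313725) = 0.313725
U% = 31.37%

31.37


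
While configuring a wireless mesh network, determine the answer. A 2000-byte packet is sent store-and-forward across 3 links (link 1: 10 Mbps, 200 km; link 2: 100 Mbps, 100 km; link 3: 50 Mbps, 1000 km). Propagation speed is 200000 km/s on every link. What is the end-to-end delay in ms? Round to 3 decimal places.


Packet = 2000 bytes = 16000 bits. Store-and-forward: sum (t_trans + t_prop) per link.
Link 1: t_trans = 16000/(10*10^6) s = 1.6000 ms; t_prop = 200/200000 s = 1.0000 ms; subtotal = 2.6000 ms
Link 2: t_trans = 16000/(100*10^6) s = 0.1600 ms; t_prop = 100/200000 s = 0.5000 ms; subtotal = 0.6600 ms
Link 3: t_trans = 16000/(50*10^6) s = 0.3200 ms; t_prop = 1000/200000 s = 5.0000 ms; subtotal = 5.3200 ms
End-to-end = 2.6000 + 0.6600 + 5.3200 = 8.5800 ms -> 8.580 ms (3 dp)

8.580


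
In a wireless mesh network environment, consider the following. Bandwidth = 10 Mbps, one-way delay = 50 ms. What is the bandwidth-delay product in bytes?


Given: bandwidth = 10 Mbps, delay = 50 ms
BDP in bits = 10 * 10^6 * 50 / 1000
BDP in bits = 500000
BDP in bytes = 500000 / 8 = 62500

62500


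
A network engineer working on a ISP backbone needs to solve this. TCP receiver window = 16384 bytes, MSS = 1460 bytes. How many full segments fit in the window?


Given: RWND = 16384 bytes, MSS = 1460 bytes
Full segments = floor(RWND / MSS)
Full segments = floor(16384 / 1460)
Full segments = floor(11.2219) = 11

11


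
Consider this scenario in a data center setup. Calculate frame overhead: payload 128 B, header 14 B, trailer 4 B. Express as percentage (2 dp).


Given: payload = 128 B, header = 14 B, trailer = 4 B
Overhead bytes = header + trailer = 14 + 4 = 18
Total frame = payload + overhead = 128 + 18 = 146
Overhead % = 18 / 146 * 100 = 12.3288% -> 12.33% (2 dp)

12.33


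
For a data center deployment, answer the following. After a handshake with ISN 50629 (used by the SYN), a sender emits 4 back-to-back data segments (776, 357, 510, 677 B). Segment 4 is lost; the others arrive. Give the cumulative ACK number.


SYN uses sequence number 50629; first data byte = ISN + 1 = 50630.
Segment 1: SEQ = 50630, len = 776 B, covers [50630, 51405]
Segment 2: SEQ = 51406, len = 357 B, covers [51406, 51762]
Segment 3: SEQ = 51763, len = 510 B, covers [51763, 52272]
Segment 4: SEQ = 52273, len = 677 B, covers [52273, 52949] [LOST]
In-order data received: bytes [50630, 52272] (segments 1..3).
Segment 4 missing -> gap begins at byte 52273.
Cumulative ACK = next expected in-order byte = 50630 + 776 + 357 + 510 = 52273

52273


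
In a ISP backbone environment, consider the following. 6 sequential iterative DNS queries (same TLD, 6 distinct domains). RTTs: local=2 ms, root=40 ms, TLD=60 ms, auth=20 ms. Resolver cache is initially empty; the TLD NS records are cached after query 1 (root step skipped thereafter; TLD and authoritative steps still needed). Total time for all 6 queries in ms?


Lookup 1 (cold cache): local + root + TLD + auth = 2 + 40 + 60 + 20 = 122 ms
Lookups 2..6 (TLD NS cached -> skip root; new domain -> still ask TLD and auth): local + TLD + auth = 2 + 60 + 20 = 82 ms each
Remaining 5 lookups: 5 * 82 = 410 ms
Total = 122 + 410 = 532 ms

532


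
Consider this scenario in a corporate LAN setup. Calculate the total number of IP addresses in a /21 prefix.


Given: CIDR prefix /21
Host bits = 32 - 21 = 11
Total addresses = 2^11 = 2048

2048


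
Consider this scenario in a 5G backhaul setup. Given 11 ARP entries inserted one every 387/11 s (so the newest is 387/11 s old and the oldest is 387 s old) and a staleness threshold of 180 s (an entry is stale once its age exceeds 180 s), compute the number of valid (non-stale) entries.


Ages are k * 387/11 s for k = 1..11 (spacing = 35.1818 s).
Entry k is valid iff k * 387/11 <= 180 iff k <= 11 * 180 / 387 = 5.1163
n_valid = floor(5.1163) = 5
(n_stale = 11 - 5 = 6)

5


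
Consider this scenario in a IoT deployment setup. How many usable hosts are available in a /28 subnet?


Given: subnet mask /28
Host bits = 32 - 28 = 4
Total addresses = 2^4 = 16
Usable hosts = 16 - 2 (network + broadcast) = 14

14


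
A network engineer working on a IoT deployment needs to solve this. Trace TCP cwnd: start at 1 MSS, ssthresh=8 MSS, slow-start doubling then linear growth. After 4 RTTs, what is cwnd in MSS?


RTT 0: cwnd = 1 MSS (initial)
RTT 1: cwnd = 2 MSS (slow start, doubled)
RTT 2: cwnd = 4 MSS (slow start, doubled)
RTT 3: cwnd = 8 MSS (slow start, doubled)
RTT 4: cwnd = 9 MSS (congestion avoidance, +1)

9


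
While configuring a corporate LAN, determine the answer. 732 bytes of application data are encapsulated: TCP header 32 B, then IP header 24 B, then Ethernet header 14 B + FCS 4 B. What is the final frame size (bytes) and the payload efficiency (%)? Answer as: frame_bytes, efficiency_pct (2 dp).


TCP segment = 732 + 32 = 764 B
IP packet = 764 + 24 = 788 B
Ethernet frame = 788 + 14 + 4 = 806 B
Efficiency = app / frame = 732 / 806 = 0.908189 = 90.8189% -> 90.82% (2 dp)

806, 90.82


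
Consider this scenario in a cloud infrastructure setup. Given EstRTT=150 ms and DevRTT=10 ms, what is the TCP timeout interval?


Given: EstRTT = 150 ms, DevRTT = 10 ms
Timeout = EstRTT + 4 * DevRTT
4 * DevRTT = 4 * 10 = 40
Timeout = 150 + 40 = 190 ms

190


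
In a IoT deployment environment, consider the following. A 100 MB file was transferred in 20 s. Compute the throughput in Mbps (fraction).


Given: file = 100 MB, time = 20 s
File in Mb = 100 * 8 = 800 Mb
Throughput = 800 / 20 Mbps
Throughput = 40 Mbps

40


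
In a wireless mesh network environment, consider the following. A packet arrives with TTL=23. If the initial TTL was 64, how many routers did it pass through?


Given: initial TTL = 64, received TTL = 23
Hops = initial TTL - received TTL
Hops = 64 - 23 = 41

41


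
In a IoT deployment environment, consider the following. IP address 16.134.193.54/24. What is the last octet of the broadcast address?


Given: IP = 16.134.193.54, prefix = /24
Host bits = 32 - 24 = 8
Network last octet = 54 AND mask = 0
Host part size = 2^8 - 1 = 255
Broadcast last octet = 0 OR 255 = 255

255


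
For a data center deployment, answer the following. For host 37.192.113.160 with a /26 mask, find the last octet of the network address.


Given: IP = 37.192.113.160, prefix = /26
Subnet mask = 255.255.255.192
Last octet of IP: 160
Last octet of mask: 192
Network last octet = 160 AND 192 = 128

128


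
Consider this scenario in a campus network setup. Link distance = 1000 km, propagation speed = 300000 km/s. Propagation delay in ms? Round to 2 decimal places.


Given: distance = 1000 km, speed = 300000 km/s
Delay = distance / speed = 1000 / 300000 seconds
Delay in ms = 1000 * 1000 / 300000
Delay = 3.3333 ms
Rounded to 2 dp = 3.33 ms

3.33


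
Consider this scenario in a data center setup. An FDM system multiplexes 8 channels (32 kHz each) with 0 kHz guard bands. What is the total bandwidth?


Given: 8 channels, 32 kHz each, guard = 0 kHz
Channel bandwidth = 8 * 32 = 256 kHz
Guard bands = 7 gaps * 0 kHz = 0 kHz
Total = 256 + 0 = 256 kHz

256


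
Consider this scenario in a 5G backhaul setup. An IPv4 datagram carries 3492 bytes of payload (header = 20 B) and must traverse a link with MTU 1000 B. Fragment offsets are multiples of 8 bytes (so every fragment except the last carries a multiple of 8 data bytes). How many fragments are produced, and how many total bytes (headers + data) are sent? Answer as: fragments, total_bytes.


Max data per non-final fragment = floor((MTU - header)/8)*8 = floor((1000 - 20)/8)*8 = floor(980/8)*8 = 976 B
Final fragment needs no 8-byte alignment: it can carry up to MTU - header = 980 B
Non-final fragments needed = ceil((payload - 980) / 976) = ceil(2512/976) = ceil(2.5738) = 3
Number of fragments = 3 + 1 = 4
Fragment sizes (data): 3 * 976 B + 564 B (last, 564 <= 980 OK)
Total bytes sent = payload + n_frags * header = 3492 + 4*20 = 3492 + 80 = 3572 B

4, 3572
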